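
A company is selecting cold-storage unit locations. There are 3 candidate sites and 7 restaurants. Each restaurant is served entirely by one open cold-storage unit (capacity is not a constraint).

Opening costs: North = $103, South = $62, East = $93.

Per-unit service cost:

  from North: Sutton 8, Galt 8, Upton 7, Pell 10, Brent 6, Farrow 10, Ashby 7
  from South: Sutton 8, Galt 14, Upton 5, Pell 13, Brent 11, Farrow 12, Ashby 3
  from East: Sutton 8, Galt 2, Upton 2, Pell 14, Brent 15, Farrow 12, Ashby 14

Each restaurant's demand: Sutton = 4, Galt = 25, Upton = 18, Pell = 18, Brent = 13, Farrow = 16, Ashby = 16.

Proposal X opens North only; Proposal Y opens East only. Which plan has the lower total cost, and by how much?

Proposal X: {North}: Sutton→North 8·4=32, Galt→North 8·25=200, Upton→North 7·18=126, Pell→North 10·18=180, Brent→North 6·13=78, Farrow→North 10·16=160, Ashby→North 7·16=112. Service 888; fixed 103; total 991.
Proposal Y: {East}: Sutton→East 8·4=32, Galt→East 2·25=50, Upton→East 2·18=36, Pell→East 14·18=252, Brent→East 15·13=195, Farrow→East 12·16=192, Ashby→East 14·16=224. Service 981; fixed 93; total 1074.
Difference: |991 − 1074| = 83.

Proposal X is cheaper by 83.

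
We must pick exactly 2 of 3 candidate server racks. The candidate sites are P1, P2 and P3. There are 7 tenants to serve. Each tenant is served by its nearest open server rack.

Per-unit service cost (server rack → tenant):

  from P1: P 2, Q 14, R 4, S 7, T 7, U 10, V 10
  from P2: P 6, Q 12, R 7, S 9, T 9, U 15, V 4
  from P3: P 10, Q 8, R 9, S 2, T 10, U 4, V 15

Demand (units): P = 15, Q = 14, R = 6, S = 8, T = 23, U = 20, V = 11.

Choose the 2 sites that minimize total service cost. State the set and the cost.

Choose P1 and P3; total service cost 533.

With exactly 2 open, each tenant uses its cheapest among the chosen.
{P1, P3}: P→P1 2·15=30, Q→P3 8·14=112, R→P1 4·6=24, S→P3 2·8=16, T→P1 7·23=161, U→P3 4·20=80, V→P1 10·11=110. Service cost 533.
{P2, P3}: service cost 591
{P1, P2}: service cost 683
Among all 3 size-2 choices, {P1, P3} is lowest.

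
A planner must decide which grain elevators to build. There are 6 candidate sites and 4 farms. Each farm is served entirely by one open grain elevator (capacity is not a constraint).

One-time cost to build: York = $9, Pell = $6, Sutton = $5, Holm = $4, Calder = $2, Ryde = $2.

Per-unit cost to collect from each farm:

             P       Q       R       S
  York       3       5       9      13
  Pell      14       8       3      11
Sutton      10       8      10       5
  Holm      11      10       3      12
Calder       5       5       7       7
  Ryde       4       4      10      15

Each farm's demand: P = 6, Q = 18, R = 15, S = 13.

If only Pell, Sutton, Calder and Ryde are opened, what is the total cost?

Each farm is assigned to its cheapest site among the open ones.
{Pell, Sutton, Calder, Ryde}: P→Ryde 4·6=24, Q→Ryde 4·18=72, R→Pell 3·15=45, S→Sutton 5·13=65. Service 206; fixed 15; total 221.

Total cost: 221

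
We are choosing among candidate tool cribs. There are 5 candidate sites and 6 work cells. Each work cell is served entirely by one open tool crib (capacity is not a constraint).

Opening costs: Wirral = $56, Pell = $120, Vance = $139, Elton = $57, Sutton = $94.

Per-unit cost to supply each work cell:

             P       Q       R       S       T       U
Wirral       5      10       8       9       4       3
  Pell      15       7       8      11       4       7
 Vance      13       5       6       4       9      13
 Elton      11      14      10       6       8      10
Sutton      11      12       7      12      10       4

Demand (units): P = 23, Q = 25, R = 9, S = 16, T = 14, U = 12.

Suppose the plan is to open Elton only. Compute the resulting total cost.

Each work cell is assigned to its cheapest site among the open ones.
{Elton}: P→Elton 11·23=253, Q→Elton 14·25=350, R→Elton 10·9=90, S→Elton 6·16=96, T→Elton 8·14=112, U→Elton 10·12=120. Service 1021; fixed 57; total 1078.

Total cost: 1078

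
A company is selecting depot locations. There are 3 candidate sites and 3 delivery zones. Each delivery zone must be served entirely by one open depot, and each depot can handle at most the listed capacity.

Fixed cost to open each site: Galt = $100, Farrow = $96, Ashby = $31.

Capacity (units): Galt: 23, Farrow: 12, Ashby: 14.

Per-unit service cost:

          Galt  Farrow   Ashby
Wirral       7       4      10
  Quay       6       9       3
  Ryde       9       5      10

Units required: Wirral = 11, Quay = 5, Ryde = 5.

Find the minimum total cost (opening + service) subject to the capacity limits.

Minimum total cost: 236

Open {Farrow, Ashby}: Wirral→Farrow 4·11=44, Quay→Ashby 3·5=15, Ryde→Ashby 10·5=50.
Loads: Farrow carries 11/12, Ashby carries 10/14. Service 109; fixed 127; total 236.
Next best feasible plan costs 252.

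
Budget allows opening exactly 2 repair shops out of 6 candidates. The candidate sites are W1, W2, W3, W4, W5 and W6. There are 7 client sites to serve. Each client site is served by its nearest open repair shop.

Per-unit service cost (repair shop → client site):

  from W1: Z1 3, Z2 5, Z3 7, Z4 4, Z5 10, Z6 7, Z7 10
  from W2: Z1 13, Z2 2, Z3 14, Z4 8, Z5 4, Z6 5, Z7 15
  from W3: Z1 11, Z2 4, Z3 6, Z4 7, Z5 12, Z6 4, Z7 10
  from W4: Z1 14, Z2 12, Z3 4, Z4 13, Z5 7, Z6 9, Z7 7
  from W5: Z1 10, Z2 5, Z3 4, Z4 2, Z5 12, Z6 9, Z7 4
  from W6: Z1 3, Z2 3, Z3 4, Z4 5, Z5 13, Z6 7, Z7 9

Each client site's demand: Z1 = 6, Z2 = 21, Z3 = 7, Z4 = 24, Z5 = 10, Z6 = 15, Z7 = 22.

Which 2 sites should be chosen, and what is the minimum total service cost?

Choose W2 and W5; total service cost 381.

With exactly 2 open, each client site uses its cheapest among the chosen.
{W2, W5}: Z1→W5 10·6=60, Z2→W2 2·21=42, Z3→W5 4·7=28, Z4→W5 2·24=48, Z5→W2 4·10=40, Z6→W2 5·15=75, Z7→W5 4·22=88. Service cost 381.
{W5, W6}: service cost 470
{W3, W5}: service cost 488
Among all 15 size-2 choices, {W2, W5} is lowest.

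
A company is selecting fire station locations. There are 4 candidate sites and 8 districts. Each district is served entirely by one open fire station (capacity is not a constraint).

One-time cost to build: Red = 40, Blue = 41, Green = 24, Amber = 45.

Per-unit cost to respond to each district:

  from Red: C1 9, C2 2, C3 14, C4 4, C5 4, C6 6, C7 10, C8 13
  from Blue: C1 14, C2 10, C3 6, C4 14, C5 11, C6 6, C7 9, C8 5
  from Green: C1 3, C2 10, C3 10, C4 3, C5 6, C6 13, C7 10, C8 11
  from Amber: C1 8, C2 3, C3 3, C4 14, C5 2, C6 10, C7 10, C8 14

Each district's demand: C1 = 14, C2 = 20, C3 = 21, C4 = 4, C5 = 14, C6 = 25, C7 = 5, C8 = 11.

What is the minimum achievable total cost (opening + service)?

For any fixed open set, each district goes to its cheapest open site; total = fixed + service.
{Blue, Green, Amber}: C1→Green 3·14=42, C2→Amber 3·20=60, C3→Amber 3·21=63, C4→Green 3·4=12, C5→Amber 2·14=28, C6→Blue 6·25=150, C7→Blue 9·5=45, C8→Blue 5·11=55. Service 455; fixed 110; total 565.
{Red, Blue, Green, Amber}: service 435 + fixed 150 = 585
{Red, Green, Amber}: service 506 + fixed 109 = 615
{Green}: service 1044 + fixed 24 = 1068
(All 15 nonempty subsets were checked; Blue, Green and Amber is lowest.)

Minimum total cost: 565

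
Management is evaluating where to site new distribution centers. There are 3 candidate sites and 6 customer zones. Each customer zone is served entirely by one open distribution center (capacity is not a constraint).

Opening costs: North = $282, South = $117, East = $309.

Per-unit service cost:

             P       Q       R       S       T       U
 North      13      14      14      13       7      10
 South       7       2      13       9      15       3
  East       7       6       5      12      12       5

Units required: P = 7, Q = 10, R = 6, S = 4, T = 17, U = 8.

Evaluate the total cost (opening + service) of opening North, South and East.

Each customer zone is assigned to its cheapest site among the open ones.
{North, South, East}: P→South 7·7=49, Q→South 2·10=20, R→East 5·6=30, S→South 9·4=36, T→North 7·17=119, U→South 3·8=24. Service 278; fixed 708; total 986.

Total cost: 986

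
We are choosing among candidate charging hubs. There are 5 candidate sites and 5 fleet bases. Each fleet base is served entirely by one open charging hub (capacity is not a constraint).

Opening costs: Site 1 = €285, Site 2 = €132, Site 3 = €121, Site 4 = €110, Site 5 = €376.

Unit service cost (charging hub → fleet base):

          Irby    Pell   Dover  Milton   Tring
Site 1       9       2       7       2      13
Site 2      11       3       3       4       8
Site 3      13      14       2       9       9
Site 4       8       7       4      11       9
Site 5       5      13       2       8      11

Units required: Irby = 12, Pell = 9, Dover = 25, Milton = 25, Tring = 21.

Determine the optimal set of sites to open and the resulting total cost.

For any fixed open set, each fleet base goes to its cheapest open site; total = fixed + service.
{Site 2}: Irby→Site 2 11·12=132, Pell→Site 2 3·9=27, Dover→Site 2 3·25=75, Milton→Site 2 4·25=100, Tring→Site 2 8·21=168. Service 502; fixed 132; total 634.
{Site 2, Site 4}: service 466 + fixed 242 = 708
{Site 2, Site 3}: Irby→Site 2 11·12=132, Pell→Site 2 3·9=27, Dover→Site 3 2·25=50, Milton→Site 2 4·25=100, Tring→Site 2 8·21=168. Service 477; fixed 253; total 730.
{Site 1, Site 2, Site 3, Site 4, Site 5}: Irby→Site 5 5·12=60, Pell→Site 1 2·9=18, Dover→Site 3 2·25=50, Milton→Site 1 2·25=50, Tring→Site 2 8·21=168. Service 346; fixed 1024; total 1370.
No other subset beats 634.

Open Site 2 only; minimum total cost 634.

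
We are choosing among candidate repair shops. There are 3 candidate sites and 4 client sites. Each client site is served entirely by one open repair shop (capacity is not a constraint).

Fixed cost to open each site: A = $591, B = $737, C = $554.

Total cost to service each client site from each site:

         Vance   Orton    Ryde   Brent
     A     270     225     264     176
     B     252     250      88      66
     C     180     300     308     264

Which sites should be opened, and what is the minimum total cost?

For any fixed open set, each client site goes to its cheapest open site; total = fixed + service.
{B}: Vance→B 252, Orton→B 250, Ryde→B 88, Brent→B 66. Service 656; fixed 737; total 1393.
{A}: service 935 + fixed 591 = 1526
{C}: service 1052 + fixed 554 = 1606
{A, B, C}: Vance→C 180, Orton→A 225, Ryde→B 88, Brent→B 66. Service 559; fixed 1882; total 2441.
No other subset beats 1393.

Open B only; minimum total cost 1393.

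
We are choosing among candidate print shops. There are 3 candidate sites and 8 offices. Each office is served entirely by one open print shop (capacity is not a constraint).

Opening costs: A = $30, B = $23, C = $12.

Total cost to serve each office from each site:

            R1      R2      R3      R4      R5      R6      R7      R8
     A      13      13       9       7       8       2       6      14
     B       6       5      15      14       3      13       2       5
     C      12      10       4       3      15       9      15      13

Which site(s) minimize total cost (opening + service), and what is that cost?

For any fixed open set, each office goes to its cheapest open site; total = fixed + service.
{B, C}: R1→B 6, R2→B 5, R3→C 4, R4→C 3, R5→B 3, R6→C 9, R7→B 2, R8→B 5. Service 37; fixed 35; total 72.
{B}: service 63 + fixed 23 = 86
{A, B}: R1→B 6, R2→B 5, R3→A 9, R4→A 7, R5→B 3, R6→A 2, R7→B 2, R8→B 5. Service 39; fixed 53; total 92.
{A, B, C}: R1→B 6, R2→B 5, R3→C 4, R4→C 3, R5→B 3, R6→A 2, R7→B 2, R8→B 5. Service 30; fixed 65; total 95.
No other subset beats 72.

Open B and C; minimum total cost 72.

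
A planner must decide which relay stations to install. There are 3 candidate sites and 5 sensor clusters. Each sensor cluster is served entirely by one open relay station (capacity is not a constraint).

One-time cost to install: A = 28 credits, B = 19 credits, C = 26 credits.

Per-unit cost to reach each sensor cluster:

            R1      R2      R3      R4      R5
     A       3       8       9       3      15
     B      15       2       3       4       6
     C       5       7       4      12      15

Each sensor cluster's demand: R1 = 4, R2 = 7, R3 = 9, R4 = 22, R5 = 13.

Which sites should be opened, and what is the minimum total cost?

Open A and B; minimum total cost 244.

For any fixed open set, each sensor cluster goes to its cheapest open site; total = fixed + service.
{A, B}: R1→A 3·4=12, R2→B 2·7=14, R3→B 3·9=27, R4→A 3·22=66, R5→B 6·13=78. Service 197; fixed 47; total 244.
{A, B, C}: service 197 + fixed 73 = 270
{B, C}: service 227 + fixed 45 = 272
{B}: R1→B 15·4=60, R2→B 2·7=14, R3→B 3·9=27, R4→B 4·22=88, R5→B 6·13=78. Service 267; fixed 19; total 286.
No other subset beats 244.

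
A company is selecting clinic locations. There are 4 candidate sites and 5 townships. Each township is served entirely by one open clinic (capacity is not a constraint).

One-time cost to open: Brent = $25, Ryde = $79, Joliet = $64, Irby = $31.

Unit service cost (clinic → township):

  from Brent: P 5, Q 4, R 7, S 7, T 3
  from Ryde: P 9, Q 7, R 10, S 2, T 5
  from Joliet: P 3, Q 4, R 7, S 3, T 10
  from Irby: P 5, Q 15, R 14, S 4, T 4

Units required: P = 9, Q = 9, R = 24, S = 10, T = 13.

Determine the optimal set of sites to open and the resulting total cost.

For any fixed open set, each township goes to its cheapest open site; total = fixed + service.
{Brent}: P→Brent 5·9=45, Q→Brent 4·9=36, R→Brent 7·24=168, S→Brent 7·10=70, T→Brent 3·13=39. Service 358; fixed 25; total 383.
{Brent, Irby}: service 328 + fixed 56 = 384
{Brent, Joliet}: service 300 + fixed 89 = 389
{Brent, Ryde, Joliet, Irby}: service 290 + fixed 199 = 489
(All 15 nonempty subsets were checked; Brent only is lowest.)

Open Brent only; minimum total cost 383.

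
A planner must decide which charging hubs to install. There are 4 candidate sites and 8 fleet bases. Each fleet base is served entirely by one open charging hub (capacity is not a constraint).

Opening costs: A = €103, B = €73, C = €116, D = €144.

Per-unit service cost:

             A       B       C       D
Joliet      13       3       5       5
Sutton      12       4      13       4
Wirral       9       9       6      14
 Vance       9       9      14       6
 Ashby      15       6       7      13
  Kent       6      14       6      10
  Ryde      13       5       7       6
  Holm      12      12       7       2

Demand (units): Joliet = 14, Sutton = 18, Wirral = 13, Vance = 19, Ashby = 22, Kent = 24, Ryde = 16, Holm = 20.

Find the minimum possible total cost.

Minimum total cost: 1028

For any fixed open set, each fleet base goes to its cheapest open site; total = fixed + service.
{C, D}: Joliet→C 5·14=70, Sutton→D 4·18=72, Wirral→C 6·13=78, Vance→D 6·19=114, Ashby→C 7·22=154, Kent→C 6·24=144, Ryde→D 6·16=96, Holm→D 2·20=40. Service 768; fixed 260; total 1028.
{B, C, D}: service 702 + fixed 333 = 1035
{B, C}: Joliet→B 3·14=42, Sutton→B 4·18=72, Wirral→C 6·13=78, Vance→B 9·19=171, Ashby→B 6·22=132, Kent→C 6·24=144, Ryde→B 5·16=80, Holm→C 7·20=140. Service 859; fixed 189; total 1048.
{A, B, C, D}: service 702 + fixed 436 = 1138
No other subset beats 1028.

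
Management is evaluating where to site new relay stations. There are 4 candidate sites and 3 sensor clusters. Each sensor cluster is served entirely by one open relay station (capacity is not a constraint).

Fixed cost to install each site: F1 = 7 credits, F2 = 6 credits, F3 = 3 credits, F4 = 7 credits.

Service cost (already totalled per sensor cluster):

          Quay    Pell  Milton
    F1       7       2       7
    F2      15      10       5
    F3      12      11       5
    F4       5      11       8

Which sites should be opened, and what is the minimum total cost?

For any fixed open set, each sensor cluster goes to its cheapest open site; total = fixed + service.
{F1}: Quay→F1 7, Pell→F1 2, Milton→F1 7. Service 16; fixed 7; total 23.
{F1, F3}: service 14 + fixed 10 = 24
{F1, F2}: service 14 + fixed 13 = 27
{F1, F2, F3, F4}: Quay→F4 5, Pell→F1 2, Milton→F2 5. Service 12; fixed 23; total 35.
No other subset beats 23.

Open F1 only; minimum total cost 23.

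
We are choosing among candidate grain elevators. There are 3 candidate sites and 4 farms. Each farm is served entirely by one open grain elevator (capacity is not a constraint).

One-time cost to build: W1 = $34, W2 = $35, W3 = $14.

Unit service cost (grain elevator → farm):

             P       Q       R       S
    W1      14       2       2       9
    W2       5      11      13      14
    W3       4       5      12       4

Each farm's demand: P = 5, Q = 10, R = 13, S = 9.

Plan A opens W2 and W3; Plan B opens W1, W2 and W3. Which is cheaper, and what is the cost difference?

Plan B is cheaper by 126.

Plan A: {W2, W3}: P→W3 4·5=20, Q→W3 5·10=50, R→W3 12·13=156, S→W3 4·9=36. Service 262; fixed 49; total 311.
Plan B: {W1, W2, W3}: P→W3 4·5=20, Q→W1 2·10=20, R→W1 2·13=26, S→W3 4·9=36. Service 102; fixed 83; total 185.
Difference: |311 − 185| = 126.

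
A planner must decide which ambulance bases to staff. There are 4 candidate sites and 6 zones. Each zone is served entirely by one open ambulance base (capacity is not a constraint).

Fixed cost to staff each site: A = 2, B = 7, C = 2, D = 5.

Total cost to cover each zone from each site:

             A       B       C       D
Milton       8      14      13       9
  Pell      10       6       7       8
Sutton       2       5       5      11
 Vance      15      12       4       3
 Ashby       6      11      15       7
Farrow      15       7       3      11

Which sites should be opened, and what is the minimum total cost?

For any fixed open set, each zone goes to its cheapest open site; total = fixed + service.
{A, C}: Milton→A 8, Pell→C 7, Sutton→A 2, Vance→C 4, Ashby→A 6, Farrow→C 3. Service 30; fixed 4; total 34.
{A, C, D}: service 29 + fixed 9 = 38
{A, B, C}: service 29 + fixed 11 = 40
{A, B, C, D}: service 28 + fixed 16 = 44
No other subset beats 34.

Open A and C; minimum total cost 34.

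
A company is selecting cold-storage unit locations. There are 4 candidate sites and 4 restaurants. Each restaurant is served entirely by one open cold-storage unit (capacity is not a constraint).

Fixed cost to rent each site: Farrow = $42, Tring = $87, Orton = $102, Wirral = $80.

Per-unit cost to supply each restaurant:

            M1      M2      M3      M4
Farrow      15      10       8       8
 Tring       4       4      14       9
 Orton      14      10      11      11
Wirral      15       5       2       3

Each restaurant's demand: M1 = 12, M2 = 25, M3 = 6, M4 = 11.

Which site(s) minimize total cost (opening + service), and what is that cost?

For any fixed open set, each restaurant goes to its cheapest open site; total = fixed + service.
{Tring, Wirral}: M1→Tring 4·12=48, M2→Tring 4·25=100, M3→Wirral 2·6=12, M4→Wirral 3·11=33. Service 193; fixed 167; total 360.
{Farrow, Tring, Wirral}: service 193 + fixed 209 = 402
{Farrow, Tring}: M1→Tring 4·12=48, M2→Tring 4·25=100, M3→Farrow 8·6=48, M4→Farrow 8·11=88. Service 284; fixed 129; total 413.
{Farrow, Tring, Orton, Wirral}: M1→Tring 4·12=48, M2→Tring 4·25=100, M3→Wirral 2·6=12, M4→Wirral 3·11=33. Service 193; fixed 311; total 504.
No other subset beats 360.

Open Tring and Wirral; minimum total cost 360.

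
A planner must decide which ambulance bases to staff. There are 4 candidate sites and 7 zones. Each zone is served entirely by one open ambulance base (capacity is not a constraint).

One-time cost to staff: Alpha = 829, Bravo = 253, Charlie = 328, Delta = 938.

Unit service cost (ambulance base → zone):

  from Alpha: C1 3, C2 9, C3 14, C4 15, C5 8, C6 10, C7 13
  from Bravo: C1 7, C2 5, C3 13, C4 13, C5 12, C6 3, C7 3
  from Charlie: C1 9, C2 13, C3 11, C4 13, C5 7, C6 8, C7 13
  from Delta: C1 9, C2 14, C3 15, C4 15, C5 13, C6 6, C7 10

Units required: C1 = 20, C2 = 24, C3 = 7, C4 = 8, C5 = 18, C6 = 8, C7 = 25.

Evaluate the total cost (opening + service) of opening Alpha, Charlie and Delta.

Each zone is assigned to its cheapest site among the open ones.
{Alpha, Charlie, Delta}: C1→Alpha 3·20=60, C2→Alpha 9·24=216, C3→Charlie 11·7=77, C4→Charlie 13·8=104, C5→Charlie 7·18=126, C6→Delta 6·8=48, C7→Delta 10·25=250. Service 881; fixed 2095; total 2976.

Total cost: 2976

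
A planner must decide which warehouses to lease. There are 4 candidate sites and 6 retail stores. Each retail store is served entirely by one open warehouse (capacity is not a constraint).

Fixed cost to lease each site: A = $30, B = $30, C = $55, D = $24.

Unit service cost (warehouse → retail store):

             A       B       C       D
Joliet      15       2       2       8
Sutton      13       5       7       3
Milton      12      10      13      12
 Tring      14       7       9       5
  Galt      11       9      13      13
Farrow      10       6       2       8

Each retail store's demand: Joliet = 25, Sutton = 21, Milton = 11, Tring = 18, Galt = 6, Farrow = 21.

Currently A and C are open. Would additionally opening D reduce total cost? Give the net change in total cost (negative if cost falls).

Current service cost with {A, C}: 599.
Adding D: each retail store re-picks its cheapest; new service cost 443, saving 156.
Extra fixed cost: 24. Net change = 24 − 156 = -132.
(Totals: 684 → 552.)

Yes — net change −132 (cost falls by 132).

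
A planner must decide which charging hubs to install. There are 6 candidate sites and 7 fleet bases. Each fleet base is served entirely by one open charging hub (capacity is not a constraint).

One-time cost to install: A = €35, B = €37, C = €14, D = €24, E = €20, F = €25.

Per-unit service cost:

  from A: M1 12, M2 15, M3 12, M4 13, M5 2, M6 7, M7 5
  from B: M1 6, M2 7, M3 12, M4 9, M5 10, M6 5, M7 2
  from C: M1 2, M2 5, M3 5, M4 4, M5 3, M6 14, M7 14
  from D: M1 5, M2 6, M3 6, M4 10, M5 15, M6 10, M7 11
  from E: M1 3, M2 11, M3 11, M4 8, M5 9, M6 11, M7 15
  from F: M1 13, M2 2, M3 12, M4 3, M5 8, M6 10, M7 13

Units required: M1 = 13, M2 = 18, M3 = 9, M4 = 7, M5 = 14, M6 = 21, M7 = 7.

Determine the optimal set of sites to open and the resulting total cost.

Open B, C and F; minimum total cost 365.

For any fixed open set, each fleet base goes to its cheapest open site; total = fixed + service.
{B, C, F}: M1→C 2·13=26, M2→F 2·18=36, M3→C 5·9=45, M4→F 3·7=21, M5→C 3·14=42, M6→B 5·21=105, M7→B 2·7=14. Service 289; fixed 76; total 365.
{B, C, E, F}: M1→C 2·13=26, M2→F 2·18=36, M3→C 5·9=45, M4→F 3·7=21, M5→C 3·14=42, M6→B 5·21=105, M7→B 2·7=14. Service 289; fixed 96; total 385.
{A, B, C, F}: service 275 + fixed 111 = 386
{A, B, C, D, E, F}: M1→C 2·13=26, M2→F 2·18=36, M3→C 5·9=45, M4→F 3·7=21, M5→A 2·14=28, M6→B 5·21=105, M7→B 2·7=14. Service 275; fixed 155; total 430.
No other subset beats 365.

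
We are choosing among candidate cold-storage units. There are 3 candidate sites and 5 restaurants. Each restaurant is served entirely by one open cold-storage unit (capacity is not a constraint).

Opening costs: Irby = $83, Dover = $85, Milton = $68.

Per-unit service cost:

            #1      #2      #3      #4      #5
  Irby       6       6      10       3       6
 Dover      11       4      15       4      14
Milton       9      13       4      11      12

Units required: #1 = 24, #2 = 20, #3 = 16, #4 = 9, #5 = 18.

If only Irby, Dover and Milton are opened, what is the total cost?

Each restaurant is assigned to its cheapest site among the open ones.
{Irby, Dover, Milton}: #1→Irby 6·24=144, #2→Dover 4·20=80, #3→Milton 4·16=64, #4→Irby 3·9=27, #5→Irby 6·18=108. Service 423; fixed 236; total 659.

Total cost: 659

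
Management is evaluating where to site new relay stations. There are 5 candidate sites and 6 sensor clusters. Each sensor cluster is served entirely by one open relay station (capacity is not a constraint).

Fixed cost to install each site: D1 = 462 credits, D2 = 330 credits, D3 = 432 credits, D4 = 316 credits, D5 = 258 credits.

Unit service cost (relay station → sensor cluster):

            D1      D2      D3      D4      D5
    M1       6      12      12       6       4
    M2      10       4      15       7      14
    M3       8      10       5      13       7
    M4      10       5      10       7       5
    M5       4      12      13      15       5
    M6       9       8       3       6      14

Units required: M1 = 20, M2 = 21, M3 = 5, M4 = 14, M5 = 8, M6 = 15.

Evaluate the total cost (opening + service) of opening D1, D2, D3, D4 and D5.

Each sensor cluster is assigned to its cheapest site among the open ones.
{D1, D2, D3, D4, D5}: M1→D5 4·20=80, M2→D2 4·21=84, M3→D3 5·5=25, M4→D2 5·14=70, M5→D1 4·8=32, M6→D3 3·15=45. Service 336; fixed 1798; total 2134.

Total cost: 2134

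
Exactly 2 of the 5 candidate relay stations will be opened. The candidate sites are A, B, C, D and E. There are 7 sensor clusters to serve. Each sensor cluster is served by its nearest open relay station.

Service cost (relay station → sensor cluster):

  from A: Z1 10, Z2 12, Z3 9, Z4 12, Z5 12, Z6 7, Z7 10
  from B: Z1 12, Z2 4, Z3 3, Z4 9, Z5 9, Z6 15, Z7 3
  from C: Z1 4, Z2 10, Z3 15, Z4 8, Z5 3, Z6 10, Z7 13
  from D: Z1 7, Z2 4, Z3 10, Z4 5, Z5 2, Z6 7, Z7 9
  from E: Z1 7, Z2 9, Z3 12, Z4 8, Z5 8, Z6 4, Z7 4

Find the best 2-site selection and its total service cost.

With exactly 2 open, each sensor cluster uses its cheapest among the chosen.
{B, D}: Z1→D 7, Z2→B 4, Z3→B 3, Z4→D 5, Z5→D 2, Z6→D 7, Z7→B 3. Service cost 31.
{B, C}: service cost 35
{D, E}: service cost 36
Among all 10 size-2 choices, {B, D} is lowest.

Choose B and D; total service cost 31.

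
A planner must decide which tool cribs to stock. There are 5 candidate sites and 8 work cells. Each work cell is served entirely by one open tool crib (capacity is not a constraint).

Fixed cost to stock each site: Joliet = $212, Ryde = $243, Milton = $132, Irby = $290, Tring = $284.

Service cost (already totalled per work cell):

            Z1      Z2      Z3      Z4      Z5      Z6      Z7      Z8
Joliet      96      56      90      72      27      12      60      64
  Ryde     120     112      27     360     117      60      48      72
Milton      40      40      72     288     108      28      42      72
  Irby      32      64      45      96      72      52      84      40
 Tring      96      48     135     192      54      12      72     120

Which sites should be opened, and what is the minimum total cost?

Open Joliet only; minimum total cost 689.

For any fixed open set, each work cell goes to its cheapest open site; total = fixed + service.
{Joliet}: Z1→Joliet 96, Z2→Joliet 56, Z3→Joliet 90, Z4→Joliet 72, Z5→Joliet 27, Z6→Joliet 12, Z7→Joliet 60, Z8→Joliet 64. Service 477; fixed 212; total 689.
{Joliet, Milton}: Z1→Milton 40, Z2→Milton 40, Z3→Milton 72, Z4→Joliet 72, Z5→Joliet 27, Z6→Joliet 12, Z7→Milton 42, Z8→Joliet 64. Service 369; fixed 344; total 713.
{Irby}: service 485 + fixed 290 = 775
{Joliet, Ryde, Milton, Irby, Tring}: Z1→Irby 32, Z2→Milton 40, Z3→Ryde 27, Z4→Joliet 72, Z5→Joliet 27, Z6→Joliet 12, Z7→Milton 42, Z8→Irby 40. Service 292; fixed 1161; total 1453.
No other subset beats 689.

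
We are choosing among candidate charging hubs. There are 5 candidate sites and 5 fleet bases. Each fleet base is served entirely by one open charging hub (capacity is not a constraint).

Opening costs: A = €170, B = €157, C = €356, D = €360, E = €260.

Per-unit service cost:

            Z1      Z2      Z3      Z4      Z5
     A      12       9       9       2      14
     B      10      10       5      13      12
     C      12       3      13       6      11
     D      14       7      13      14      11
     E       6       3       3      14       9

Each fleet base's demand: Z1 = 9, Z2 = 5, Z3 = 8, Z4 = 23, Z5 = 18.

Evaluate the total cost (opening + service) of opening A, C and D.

Each fleet base is assigned to its cheapest site among the open ones.
{A, C, D}: Z1→A 12·9=108, Z2→C 3·5=15, Z3→A 9·8=72, Z4→A 2·23=46, Z5→C 11·18=198. Service 439; fixed 886; total 1325.

Total cost: 1325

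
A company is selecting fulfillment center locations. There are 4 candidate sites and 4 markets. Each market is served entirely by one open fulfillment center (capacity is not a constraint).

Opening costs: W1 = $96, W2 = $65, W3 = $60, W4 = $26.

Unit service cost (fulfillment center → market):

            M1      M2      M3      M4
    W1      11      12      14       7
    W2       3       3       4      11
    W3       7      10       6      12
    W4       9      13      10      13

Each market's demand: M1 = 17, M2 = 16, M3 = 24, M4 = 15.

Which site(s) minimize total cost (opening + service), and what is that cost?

Open W2 only; minimum total cost 425.

For any fixed open set, each market goes to its cheapest open site; total = fixed + service.
{W2}: M1→W2 3·17=51, M2→W2 3·16=48, M3→W2 4·24=96, M4→W2 11·15=165. Service 360; fixed 65; total 425.
{W2, W4}: service 360 + fixed 91 = 451
{W1, W2}: M1→W2 3·17=51, M2→W2 3·16=48, M3→W2 4·24=96, M4→W1 7·15=105. Service 300; fixed 161; total 461.
{W1, W2, W3, W4}: M1→W2 3·17=51, M2→W2 3·16=48, M3→W2 4·24=96, M4→W1 7·15=105. Service 300; fixed 247; total 547.
No other subset beats 425.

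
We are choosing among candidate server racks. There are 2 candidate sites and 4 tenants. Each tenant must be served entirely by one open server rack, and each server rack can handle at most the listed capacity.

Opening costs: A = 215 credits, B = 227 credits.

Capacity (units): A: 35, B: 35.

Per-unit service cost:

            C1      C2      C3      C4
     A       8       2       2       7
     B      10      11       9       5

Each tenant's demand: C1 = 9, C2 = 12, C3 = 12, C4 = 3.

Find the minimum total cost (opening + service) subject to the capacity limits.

Minimum total cost: 577

Open {A, B}: C1→A 8·9=72, C2→A 2·12=24, C3→A 2·12=24, C4→B 5·3=15.
Loads: A carries 33/35, B carries 3/35. Service 135; fixed 442; total 577.
Next best feasible plan costs 595.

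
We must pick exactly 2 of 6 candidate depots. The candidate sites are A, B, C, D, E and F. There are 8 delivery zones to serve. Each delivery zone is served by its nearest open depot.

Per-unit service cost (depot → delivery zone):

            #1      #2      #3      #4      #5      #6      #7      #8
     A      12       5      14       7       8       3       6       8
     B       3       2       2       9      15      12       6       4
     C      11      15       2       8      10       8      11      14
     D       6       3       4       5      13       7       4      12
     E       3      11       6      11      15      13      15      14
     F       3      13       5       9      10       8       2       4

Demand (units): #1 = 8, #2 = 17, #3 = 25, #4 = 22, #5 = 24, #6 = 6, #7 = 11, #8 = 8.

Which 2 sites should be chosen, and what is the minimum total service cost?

With exactly 2 open, each delivery zone uses its cheapest among the chosen.
{A, B}: #1→B 3·8=24, #2→B 2·17=34, #3→B 2·25=50, #4→A 7·22=154, #5→A 8·24=192, #6→A 3·6=18, #7→A 6·11=66, #8→B 4·8=32. Service cost 570.
{D, F}: service cost 621
{A, D}: service cost 627
Among all 15 size-2 choices, {A, B} is lowest.

Choose A and B; total service cost 570.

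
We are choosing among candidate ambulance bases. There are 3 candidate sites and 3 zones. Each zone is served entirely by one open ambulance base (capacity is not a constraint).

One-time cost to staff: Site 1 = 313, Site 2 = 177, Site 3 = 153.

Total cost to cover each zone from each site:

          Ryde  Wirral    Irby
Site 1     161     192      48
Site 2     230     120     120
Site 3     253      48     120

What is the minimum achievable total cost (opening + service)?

For any fixed open set, each zone goes to its cheapest open site; total = fixed + service.
{Site 3}: Ryde→Site 3 253, Wirral→Site 3 48, Irby→Site 3 120. Service 421; fixed 153; total 574.
{Site 2}: service 470 + fixed 177 = 647
{Site 1}: service 401 + fixed 313 = 714
{Site 1, Site 2, Site 3}: Ryde→Site 1 161, Wirral→Site 3 48, Irby→Site 1 48. Service 257; fixed 643; total 900.
No other subset beats 574.

Minimum total cost: 574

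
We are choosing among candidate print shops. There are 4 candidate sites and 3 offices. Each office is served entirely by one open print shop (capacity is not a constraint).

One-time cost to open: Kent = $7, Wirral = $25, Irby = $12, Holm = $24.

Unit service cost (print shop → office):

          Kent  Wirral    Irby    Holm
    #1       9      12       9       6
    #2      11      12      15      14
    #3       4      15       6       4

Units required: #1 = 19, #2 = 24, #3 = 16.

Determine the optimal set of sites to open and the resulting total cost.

Open Kent and Holm; minimum total cost 473.

For any fixed open set, each office goes to its cheapest open site; total = fixed + service.
{Kent, Holm}: #1→Holm 6·19=114, #2→Kent 11·24=264, #3→Kent 4·16=64. Service 442; fixed 31; total 473.
{Kent, Irby, Holm}: #1→Holm 6·19=114, #2→Kent 11·24=264, #3→Kent 4·16=64. Service 442; fixed 43; total 485.
{Kent, Wirral, Holm}: #1→Holm 6·19=114, #2→Kent 11·24=264, #3→Kent 4·16=64. Service 442; fixed 56; total 498.
{Kent, Wirral, Irby, Holm}: #1→Holm 6·19=114, #2→Kent 11·24=264, #3→Kent 4·16=64. Service 442; fixed 68; total 510.
No other subset beats 473.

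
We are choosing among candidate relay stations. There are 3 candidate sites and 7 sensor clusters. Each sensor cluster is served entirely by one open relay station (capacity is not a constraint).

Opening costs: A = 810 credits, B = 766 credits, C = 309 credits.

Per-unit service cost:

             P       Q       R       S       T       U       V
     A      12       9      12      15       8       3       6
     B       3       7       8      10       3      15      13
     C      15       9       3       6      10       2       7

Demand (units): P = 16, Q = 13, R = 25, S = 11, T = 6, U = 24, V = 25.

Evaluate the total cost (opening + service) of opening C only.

Each sensor cluster is assigned to its cheapest site among the open ones.
{C}: P→C 15·16=240, Q→C 9·13=117, R→C 3·25=75, S→C 6·11=66, T→C 10·6=60, U→C 2·24=48, V→C 7·25=175. Service 781; fixed 309; total 1090.

Total cost: 1090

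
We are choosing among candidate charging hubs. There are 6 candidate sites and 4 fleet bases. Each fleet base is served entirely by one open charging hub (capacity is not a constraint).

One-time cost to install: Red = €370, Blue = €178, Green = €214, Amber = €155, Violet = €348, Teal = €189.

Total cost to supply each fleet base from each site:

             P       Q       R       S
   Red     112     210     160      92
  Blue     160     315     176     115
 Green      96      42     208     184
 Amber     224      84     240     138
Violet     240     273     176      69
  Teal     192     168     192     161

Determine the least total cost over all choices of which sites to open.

For any fixed open set, each fleet base goes to its cheapest open site; total = fixed + service.
{Green}: P→Green 96, Q→Green 42, R→Green 208, S→Green 184. Service 530; fixed 214; total 744.
{Blue, Green}: service 429 + fixed 392 = 821
{Amber}: P→Amber 224, Q→Amber 84, R→Amber 240, S→Amber 138. Service 686; fixed 155; total 841.
{Red, Blue, Green, Amber, Violet, Teal}: service 367 + fixed 1454 = 1821
No other subset beats 744.

Minimum total cost: 744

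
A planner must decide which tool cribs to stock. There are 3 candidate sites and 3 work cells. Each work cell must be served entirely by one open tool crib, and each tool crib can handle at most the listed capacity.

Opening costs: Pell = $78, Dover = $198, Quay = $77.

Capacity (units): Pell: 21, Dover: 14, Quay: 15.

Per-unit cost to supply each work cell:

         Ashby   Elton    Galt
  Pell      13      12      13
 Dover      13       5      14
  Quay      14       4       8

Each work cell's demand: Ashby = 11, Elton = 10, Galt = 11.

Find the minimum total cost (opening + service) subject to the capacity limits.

Minimum total cost: 506

Open {Pell, Quay}: Ashby→Pell 13·11=143, Elton→Pell 12·10=120, Galt→Quay 8·11=88.
Loads: Pell carries 21/21, Quay carries 11/15. Service 351; fixed 155; total 506.
Next best feasible plan costs 572.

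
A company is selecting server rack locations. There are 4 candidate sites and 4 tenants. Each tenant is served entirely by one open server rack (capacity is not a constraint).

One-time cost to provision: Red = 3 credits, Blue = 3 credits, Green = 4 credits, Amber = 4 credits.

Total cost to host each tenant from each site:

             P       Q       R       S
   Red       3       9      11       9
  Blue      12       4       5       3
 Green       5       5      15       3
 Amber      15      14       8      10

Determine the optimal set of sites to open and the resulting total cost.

Open Red and Blue; minimum total cost 21.

For any fixed open set, each tenant goes to its cheapest open site; total = fixed + service.
{Red, Blue}: P→Red 3, Q→Blue 4, R→Blue 5, S→Blue 3. Service 15; fixed 6; total 21.
{Blue, Green}: service 17 + fixed 7 = 24
{Red, Blue, Green}: service 15 + fixed 10 = 25
{Red, Blue, Green, Amber}: P→Red 3, Q→Blue 4, R→Blue 5, S→Blue 3. Service 15; fixed 14; total 29.
No other subset beats 21.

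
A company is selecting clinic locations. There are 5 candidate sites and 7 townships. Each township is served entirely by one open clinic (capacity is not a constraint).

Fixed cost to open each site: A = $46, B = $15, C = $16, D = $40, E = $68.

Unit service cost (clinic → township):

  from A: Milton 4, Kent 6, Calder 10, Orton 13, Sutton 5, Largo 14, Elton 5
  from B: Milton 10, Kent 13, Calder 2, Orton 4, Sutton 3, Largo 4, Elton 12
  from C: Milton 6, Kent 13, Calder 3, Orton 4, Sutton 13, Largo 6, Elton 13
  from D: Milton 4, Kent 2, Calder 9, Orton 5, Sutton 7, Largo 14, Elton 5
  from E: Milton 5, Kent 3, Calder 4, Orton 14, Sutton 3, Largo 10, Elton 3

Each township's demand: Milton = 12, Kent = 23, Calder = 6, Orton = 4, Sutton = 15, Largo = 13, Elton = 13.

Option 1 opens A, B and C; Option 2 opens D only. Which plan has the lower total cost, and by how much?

Option 1: {A, B, C}: Milton→A 4·12=48, Kent→A 6·23=138, Calder→B 2·6=12, Orton→B 4·4=16, Sutton→B 3·15=45, Largo→B 4·13=52, Elton→A 5·13=65. Service 376; fixed 77; total 453.
Option 2: {D}: Milton→D 4·12=48, Kent→D 2·23=46, Calder→D 9·6=54, Orton→D 5·4=20, Sutton→D 7·15=105, Largo→D 14·13=182, Elton→D 5·13=65. Service 520; fixed 40; total 560.
Difference: |453 − 560| = 107.

Option 1 is cheaper by 107.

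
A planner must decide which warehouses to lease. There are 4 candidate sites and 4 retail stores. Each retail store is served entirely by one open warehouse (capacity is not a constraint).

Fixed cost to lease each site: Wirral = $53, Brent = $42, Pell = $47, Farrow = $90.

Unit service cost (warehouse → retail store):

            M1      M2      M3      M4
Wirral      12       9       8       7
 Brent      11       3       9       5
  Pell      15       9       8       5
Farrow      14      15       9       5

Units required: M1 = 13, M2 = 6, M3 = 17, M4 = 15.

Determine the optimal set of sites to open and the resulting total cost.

Open Brent only; minimum total cost 431.

For any fixed open set, each retail store goes to its cheapest open site; total = fixed + service.
{Brent}: M1→Brent 11·13=143, M2→Brent 3·6=18, M3→Brent 9·17=153, M4→Brent 5·15=75. Service 389; fixed 42; total 431.
{Brent, Pell}: service 372 + fixed 89 = 461
{Wirral, Brent}: service 372 + fixed 95 = 467
{Wirral, Brent, Pell, Farrow}: M1→Brent 11·13=143, M2→Brent 3·6=18, M3→Wirral 8·17=136, M4→Brent 5·15=75. Service 372; fixed 232; total 604.
No other subset beats 431.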